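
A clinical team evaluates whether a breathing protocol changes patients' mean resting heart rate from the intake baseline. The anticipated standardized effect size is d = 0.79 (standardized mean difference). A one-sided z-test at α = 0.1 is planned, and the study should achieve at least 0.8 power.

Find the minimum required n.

n = 8

For power 0.8 need Φ(δ − z_{0.1}) = 0.8, so δ = z_{0.1} + z_{0.20} = 1.282 + 0.842 = 2.123.
δ = d·√n ⇒ n = (δ/d)² = (2.123 / 0.79)² = 7.22.
Rounding up, n = 8.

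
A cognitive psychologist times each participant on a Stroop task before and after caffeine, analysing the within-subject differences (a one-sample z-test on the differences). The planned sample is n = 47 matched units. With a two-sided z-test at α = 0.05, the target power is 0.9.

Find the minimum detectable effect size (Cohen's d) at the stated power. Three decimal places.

Required noncentrality: δ = z_{0.025} + z_{0.10} = 1.960 + 1.282 = 3.242.
(The second rejection-region term Φ(−δ − z_{α/2}) is negligible and dropped.)
δ = d·√n ⇒ d = δ/√n = 3.242/√47 = 0.4728.

d ≈ 0.473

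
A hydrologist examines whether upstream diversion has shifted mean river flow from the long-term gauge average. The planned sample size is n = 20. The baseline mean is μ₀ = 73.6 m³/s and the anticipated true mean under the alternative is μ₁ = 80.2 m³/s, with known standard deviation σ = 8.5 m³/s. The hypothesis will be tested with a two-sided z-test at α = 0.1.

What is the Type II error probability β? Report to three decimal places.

β ≈ 0.034

Standardized effect: d = |μ₁ − μ₀| / σ = |80.2 − 73.6| / 8.5 = 0.7765
Noncentrality parameter: δ = d·√n = 0.7765 × √20 = 3.4725
Critical value for a two-sided test at α = 0.1: z_{α/2} = 1.645.
Power = Φ(δ − 1.645) + Φ(−δ − 1.645) = Φ(1.828) + Φ(-5.117) = 0.9662 + 0.0000 = 0.9662.
Type II error: β = 1 − power = 1 − 0.9662 = 0.0338.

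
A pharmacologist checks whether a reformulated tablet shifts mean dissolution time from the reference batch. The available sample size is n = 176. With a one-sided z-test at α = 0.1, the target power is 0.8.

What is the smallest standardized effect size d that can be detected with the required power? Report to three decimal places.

Required noncentrality: δ = z_{0.1} + z_{0.20} = 1.282 + 0.842 = 2.123.
δ = d·√n ⇒ d = δ/√n = 2.123/√176 = 0.1600.

d ≈ 0.160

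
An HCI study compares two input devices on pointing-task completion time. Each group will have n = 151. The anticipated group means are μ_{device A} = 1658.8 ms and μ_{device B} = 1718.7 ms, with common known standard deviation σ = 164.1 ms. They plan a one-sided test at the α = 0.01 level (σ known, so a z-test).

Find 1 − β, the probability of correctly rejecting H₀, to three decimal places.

Power ≈ 0.801

Standardized effect: d = |μ_{device A} − μ_{device B}| / σ = |1658.8 − 1718.7| / 164.1 = 0.3650
Noncentrality parameter: δ = d·√(n/2) = 0.3650 × √(151/2) = 3.1717
One-sided α = 0.01 → critical value z_{0.01} = 2.326.
Power = P(Z > 2.326 − δ) = Φ(0.845) = 0.8010.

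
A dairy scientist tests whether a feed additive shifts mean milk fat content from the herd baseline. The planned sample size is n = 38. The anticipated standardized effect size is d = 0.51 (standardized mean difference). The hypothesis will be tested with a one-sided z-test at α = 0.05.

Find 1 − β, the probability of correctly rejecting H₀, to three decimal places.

Power ≈ 0.933

Noncentrality parameter: δ = d·√n = 0.51 × √38 = 3.1439
One-sided α = 0.05 → critical value z_{0.05} = 1.645.
Power = P(Z > 1.645 − δ) = Φ(1.499) = 0.9331.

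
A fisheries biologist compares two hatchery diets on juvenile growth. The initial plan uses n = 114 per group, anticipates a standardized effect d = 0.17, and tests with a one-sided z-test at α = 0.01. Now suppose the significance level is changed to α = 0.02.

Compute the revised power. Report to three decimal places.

Power ≈ 0.221

δ = d·√(n/2) = 0.17 × √(114/2) = 1.2835 (unchanged). New critical value: z_{0.02} = 2.054.
Revised power = P(Z > 2.054 − δ) = Φ(-0.770) = 0.2206.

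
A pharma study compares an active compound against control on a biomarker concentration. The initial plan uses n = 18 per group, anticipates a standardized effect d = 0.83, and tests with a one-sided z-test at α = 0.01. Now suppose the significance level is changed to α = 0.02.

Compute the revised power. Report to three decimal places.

δ = d·√(n/2) = 0.83 × √(18/2) = 2.4900 (unchanged). New critical value: z_{0.02} = 2.054.
Revised power = Φ(δ − 2.054) = Φ(0.436) = 0.6687.

Power ≈ 0.669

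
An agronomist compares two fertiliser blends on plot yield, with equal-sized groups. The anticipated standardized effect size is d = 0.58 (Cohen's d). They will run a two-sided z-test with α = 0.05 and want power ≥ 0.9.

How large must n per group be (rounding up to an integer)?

n = 63 per group

Set Φ(δ − 1.960) = 0.9; then δ − 1.960 = Φ⁻¹(0.9) = 1.282, giving δ = 3.242.
(For δ > 0 the lower-tail rejection region contributes negligibly to power, so the one-term inversion is standard.)
δ = d·√(n/2) ⇒ n = 2(δ/d)² = 2 × (3.242 / 0.58)² = 62.47.
Rounding up, n = 63 per group.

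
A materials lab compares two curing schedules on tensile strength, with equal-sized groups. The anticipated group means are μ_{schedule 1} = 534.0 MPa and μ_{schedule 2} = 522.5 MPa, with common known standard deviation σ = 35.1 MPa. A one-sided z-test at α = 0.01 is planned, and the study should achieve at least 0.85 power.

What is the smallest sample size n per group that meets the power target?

n = 211 per group

Standardized effect: d = |μ_{schedule 1} − μ_{schedule 2}| / σ = |534.0 − 522.5| / 35.1 = 0.3276
For power 0.85 need Φ(δ − z_{0.01}) = 0.85, so δ = z_{0.01} + z_{0.15} = 2.326 + 1.036 = 3.363.
δ = d·√(n/2) ⇒ n = 2(δ/d)² = 2 × (3.363 / 0.3276)² = 210.69.
Rounding up, n = 211 per group.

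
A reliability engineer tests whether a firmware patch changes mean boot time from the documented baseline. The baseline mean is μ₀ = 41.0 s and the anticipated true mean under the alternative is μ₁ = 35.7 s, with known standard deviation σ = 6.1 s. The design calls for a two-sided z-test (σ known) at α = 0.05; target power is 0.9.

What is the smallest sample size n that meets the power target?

n = 14

Standardized effect: d = |μ₁ − μ₀| / σ = |35.7 − 41.0| / 6.1 = 0.8689
Set Φ(δ − 1.960) = 0.9; then δ − 1.960 = Φ⁻¹(0.9) = 1.282, giving δ = 3.242.
(The Φ(−δ − z_{α/2}) term is vanishingly small for δ > 0 and is dropped in the standard sample-size formula.)
δ = d·√n ⇒ n = (δ/d)² = (3.242 / 0.8689)² = 13.92.
Round up to the next whole unit.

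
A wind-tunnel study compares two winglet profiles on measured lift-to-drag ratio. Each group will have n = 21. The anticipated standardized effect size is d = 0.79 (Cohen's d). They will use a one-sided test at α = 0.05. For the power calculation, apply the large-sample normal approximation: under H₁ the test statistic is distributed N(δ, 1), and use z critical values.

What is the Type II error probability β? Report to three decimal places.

β ≈ 0.180

Noncentrality parameter: δ = d·√(n/2) = 0.79 × √(21/2) = 2.5599
Critical value for a one-sided test at α = 0.05: z_α = 1.645.
Power = Φ(δ − 1.645) = Φ(0.915) = 0.8199.
Type II error: β = 1 − power = 1 − 0.8199 = 0.1801.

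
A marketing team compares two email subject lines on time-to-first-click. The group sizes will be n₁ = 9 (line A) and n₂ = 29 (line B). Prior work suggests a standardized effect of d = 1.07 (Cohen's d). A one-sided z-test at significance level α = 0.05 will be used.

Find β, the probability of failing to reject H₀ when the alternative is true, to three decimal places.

β ≈ 0.123

Noncentrality parameter: δ = d / √(1/n₁ + 1/n₂) = 1.07 / √(1/9 + 1/29) = 2.8042
Critical value for a one-sided test at α = 0.05: z_α = 1.645.
Power = P(Z > 1.645 − δ) = Φ(1.159) = 0.8768.
Type II error: β = 1 − power = 1 − 0.8768 = 0.1232.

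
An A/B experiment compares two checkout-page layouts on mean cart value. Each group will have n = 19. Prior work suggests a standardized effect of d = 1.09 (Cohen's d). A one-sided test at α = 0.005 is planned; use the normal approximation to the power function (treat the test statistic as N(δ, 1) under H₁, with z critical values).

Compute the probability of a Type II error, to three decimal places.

β ≈ 0.217

Noncentrality parameter: δ = d·√(n/2) = 1.09 × √(19/2) = 3.3596
Critical value for a one-sided test at α = 0.005: z_α = 2.576.
Power = Φ(δ − 2.576) = Φ(0.784) = 0.7834.
Type II error: β = 1 − power = 1 − 0.7834 = 0.2166.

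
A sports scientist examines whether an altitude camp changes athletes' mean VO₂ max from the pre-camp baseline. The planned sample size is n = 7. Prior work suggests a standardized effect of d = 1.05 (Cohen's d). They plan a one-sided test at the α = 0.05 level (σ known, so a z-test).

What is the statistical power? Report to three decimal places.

Power ≈ 0.871

Noncentrality parameter: δ = d·√n = 1.05 × √7 = 2.7780
Critical value for a one-sided test at α = 0.05: z_α = 1.645.
Power = Φ(δ − 1.645) = Φ(1.133) = 0.8714.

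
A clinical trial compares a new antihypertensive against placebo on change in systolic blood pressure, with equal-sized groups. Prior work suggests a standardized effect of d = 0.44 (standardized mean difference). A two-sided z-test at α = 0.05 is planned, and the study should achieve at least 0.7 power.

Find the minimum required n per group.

Set Φ(δ − 1.960) = 0.7; then δ − 1.960 = Φ⁻¹(0.7) = 0.524, giving δ = 2.484.
(For δ > 0 the lower-tail rejection region contributes negligibly to power, so the one-term inversion is standard.)
δ = d·√(n/2) ⇒ n = 2(δ/d)² = 2 × (2.484 / 0.44)² = 63.76.
Round up to the next whole unit.

n = 64 per group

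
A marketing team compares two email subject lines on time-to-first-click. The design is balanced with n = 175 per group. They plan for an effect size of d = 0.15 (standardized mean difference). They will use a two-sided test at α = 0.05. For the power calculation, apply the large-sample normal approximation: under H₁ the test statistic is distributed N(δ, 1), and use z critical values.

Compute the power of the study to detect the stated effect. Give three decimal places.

Noncentrality parameter: δ = d·√(n/2) = 0.15 × √(175/2) = 1.4031
Critical value for a two-sided test at α = 0.05: z_{α/2} = 1.960.
Power = Φ(δ − 1.960) + Φ(−δ − 1.960) = Φ(-0.557) + Φ(-3.363) = 0.2888 + 0.0004 = 0.2892.

Power ≈ 0.289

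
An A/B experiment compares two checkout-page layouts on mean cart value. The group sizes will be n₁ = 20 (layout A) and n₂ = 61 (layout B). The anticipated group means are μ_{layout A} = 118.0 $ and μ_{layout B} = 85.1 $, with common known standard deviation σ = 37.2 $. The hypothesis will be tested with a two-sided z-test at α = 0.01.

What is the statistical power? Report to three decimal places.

Standardized effect: d = |μ_{layout A} − μ_{layout B}| / σ = |118.0 − 85.1| / 37.2 = 0.8844
Noncentrality parameter: λ = d / √(1/n₁ + 1/n₂) = 0.8844 / √(1/20 + 1/61) = 3.4323
Two-sided α = 0.01 → critical value z_{0.005} = 2.576.
Power = Φ(λ − 2.576) + Φ(−λ − 2.576) = Φ(0.857) + Φ(-6.008) = 0.8041 + 0.0000 = 0.8041.

Power ≈ 0.804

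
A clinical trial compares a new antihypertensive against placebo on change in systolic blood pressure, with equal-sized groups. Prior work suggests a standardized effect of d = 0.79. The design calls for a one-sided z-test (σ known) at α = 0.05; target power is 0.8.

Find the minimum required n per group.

n = 20 per group

Set Φ(δ − 1.645) = 0.8; then δ − 1.645 = Φ⁻¹(0.8) = 0.842, giving δ = 2.486.
δ = d·√(n/2) ⇒ n = 2(δ/d)² = 2 × (2.486 / 0.79)² = 19.81.
Rounding up, n = 20 per group.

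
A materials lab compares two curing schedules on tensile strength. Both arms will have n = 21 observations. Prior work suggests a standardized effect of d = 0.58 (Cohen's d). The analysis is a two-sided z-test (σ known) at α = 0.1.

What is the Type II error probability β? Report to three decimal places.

Noncentrality parameter: δ = d·√(n/2) = 0.58 × √(21/2) = 1.8794
Two-sided α = 0.1 → critical value z_{0.05} = 1.645.
Power = Φ(δ − 1.645) + Φ(−δ − 1.645) = Φ(0.235) + Φ(-3.524) = 0.5927 + 0.0002 = 0.5929.
Type II error: β = 1 − power = 1 − 0.5929 = 0.4071.

β ≈ 0.407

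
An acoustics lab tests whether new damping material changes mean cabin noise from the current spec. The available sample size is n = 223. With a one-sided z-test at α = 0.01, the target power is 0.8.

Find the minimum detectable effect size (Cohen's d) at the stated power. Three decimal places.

d ≈ 0.212

Need Φ(δ − 2.326) = 0.8, so δ = 2.326 + 0.842 = 3.168.
δ = d·√n ⇒ d = δ/√n = 3.168/√223 = 0.2121.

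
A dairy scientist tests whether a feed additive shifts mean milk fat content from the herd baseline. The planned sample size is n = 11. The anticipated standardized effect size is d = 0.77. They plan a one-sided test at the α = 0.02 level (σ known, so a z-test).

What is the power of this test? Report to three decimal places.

Noncentrality parameter: δ = d·√n = 0.77 × √11 = 2.5538
One-sided α = 0.02 → critical value z_{0.02} = 2.054.
Power = Φ(δ − 2.054) = Φ(0.500) = 0.6915.

Power ≈ 0.691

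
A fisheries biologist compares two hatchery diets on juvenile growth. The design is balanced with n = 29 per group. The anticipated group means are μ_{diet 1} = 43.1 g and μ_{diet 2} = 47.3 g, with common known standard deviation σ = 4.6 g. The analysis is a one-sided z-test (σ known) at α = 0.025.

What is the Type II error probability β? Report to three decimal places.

β ≈ 0.065

Standardized effect: d = |μ_{diet 1} − μ_{diet 2}| / σ = |43.1 − 47.3| / 4.6 = 0.9130
Noncentrality parameter: δ = d·√(n/2) = 0.9130 × √(29/2) = 3.4768
Critical value for a one-sided test at α = 0.025: z_α = 1.960.
Power = Φ(δ − 1.960) = Φ(1.517) = 0.9353.
Type II error: β = 1 − power = 1 − 0.9353 = 0.0647.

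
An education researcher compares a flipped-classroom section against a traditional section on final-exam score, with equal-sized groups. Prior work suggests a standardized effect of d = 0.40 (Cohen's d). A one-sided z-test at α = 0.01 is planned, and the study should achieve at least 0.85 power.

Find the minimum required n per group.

Set Φ(δ − 2.326) = 0.85; then δ − 2.326 = Φ⁻¹(0.85) = 1.036, giving δ = 3.363.
δ = d·√(n/2) ⇒ n = 2(δ/d)² = 2 × (3.363 / 0.40)² = 141.35.
Rounding up, n = 142 per group.

n = 142 per group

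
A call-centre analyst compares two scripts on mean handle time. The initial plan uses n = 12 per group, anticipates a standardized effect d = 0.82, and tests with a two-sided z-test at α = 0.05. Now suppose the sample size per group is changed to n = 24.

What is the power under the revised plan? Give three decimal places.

Power ≈ 0.811

With n = 24 per group: δ = d·√(n/2) = 0.82 × √(24/2) = 2.8406. Critical value z_{0.025} = 1.960.
Revised power = Φ(δ − 1.960) + Φ(−δ − 1.960) = Φ(0.881) + Φ(-4.801) = 0.8107 + 0.0000 = 0.8107.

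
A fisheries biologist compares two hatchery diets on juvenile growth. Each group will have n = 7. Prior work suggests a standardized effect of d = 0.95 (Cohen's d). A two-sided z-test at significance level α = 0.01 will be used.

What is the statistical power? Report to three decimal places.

Power ≈ 0.212

Noncentrality parameter: δ = d·√(n/2) = 0.95 × √(7/2) = 1.7773
Critical value for a two-sided test at α = 0.01: z_{α/2} = 2.576.
Power = Φ(δ − 2.576) + Φ(−δ − 2.576) = Φ(-0.799) + Φ(-4.353) = 0.2123 + 0.0000 = 0.2123.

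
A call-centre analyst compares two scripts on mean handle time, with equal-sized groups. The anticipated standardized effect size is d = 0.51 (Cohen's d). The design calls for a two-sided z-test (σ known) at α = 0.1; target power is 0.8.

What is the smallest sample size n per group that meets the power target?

n = 48 per group

For power 0.8 need Φ(δ − z_{0.05}) = 0.8, so δ = z_{0.05} + z_{0.20} = 1.645 + 0.842 = 2.486.
(The Φ(−δ − z_{α/2}) term is vanishingly small for δ > 0 and is dropped in the standard sample-size formula.)
δ = d·√(n/2) ⇒ n = 2(δ/d)² = 2 × (2.486 / 0.51)² = 47.54.
Rounding up, n = 48 per group.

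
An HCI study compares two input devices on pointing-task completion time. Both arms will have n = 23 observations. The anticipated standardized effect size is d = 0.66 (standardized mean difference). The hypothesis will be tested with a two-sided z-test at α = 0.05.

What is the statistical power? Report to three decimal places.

Noncentrality parameter: δ = d·√(n/2) = 0.66 × √(23/2) = 2.2382
Critical value for a two-sided test at α = 0.05: z_{α/2} = 1.960.
Power = Φ(δ − 1.960) + Φ(−δ − 1.960) = Φ(0.278) + Φ(-4.198) = 0.6096 + 0.0000 = 0.6096.

Power ≈ 0.610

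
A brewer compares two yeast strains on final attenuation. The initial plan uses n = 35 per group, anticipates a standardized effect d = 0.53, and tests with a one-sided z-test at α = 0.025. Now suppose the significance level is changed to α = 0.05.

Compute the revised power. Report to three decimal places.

δ = d·√(n/2) = 0.53 × √(35/2) = 2.2171 (unchanged). New critical value: z_{0.05} = 1.645.
Revised power = P(Z > 1.645 − δ) = Φ(0.572) = 0.7164.

Power ≈ 0.716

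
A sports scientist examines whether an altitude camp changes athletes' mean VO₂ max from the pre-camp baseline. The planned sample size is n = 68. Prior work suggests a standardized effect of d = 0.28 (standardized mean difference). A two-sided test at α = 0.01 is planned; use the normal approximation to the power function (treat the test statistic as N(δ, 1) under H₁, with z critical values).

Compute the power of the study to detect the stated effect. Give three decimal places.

Noncentrality parameter: δ = d·√n = 0.28 × √68 = 2.3089
Two-sided α = 0.01 → critical value z_{0.005} = 2.576.
Power = Φ(δ − 2.576) + Φ(−δ − 2.576) = Φ(-0.267) + Φ(-4.885) = 0.3948 + 0.0000 = 0.3948.

Power ≈ 0.395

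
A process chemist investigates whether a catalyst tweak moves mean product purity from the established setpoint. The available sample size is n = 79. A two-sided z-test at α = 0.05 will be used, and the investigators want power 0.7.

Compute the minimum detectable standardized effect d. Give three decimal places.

d ≈ 0.280

Required noncentrality: δ = z_{0.025} + z_{0.30} = 1.960 + 0.524 = 2.484.
(The second rejection-region term Φ(−δ − z_{α/2}) is negligible and dropped.)
δ = d·√n ⇒ d = δ/√n = 2.484/√79 = 0.2795.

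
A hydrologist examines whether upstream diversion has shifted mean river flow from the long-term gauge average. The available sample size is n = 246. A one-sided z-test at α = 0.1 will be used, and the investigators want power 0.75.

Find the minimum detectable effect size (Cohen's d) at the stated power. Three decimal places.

Required noncentrality: δ = z_{0.1} + z_{0.25} = 1.282 + 0.674 = 1.956.
δ = d·√n ⇒ d = δ/√n = 1.956/√246 = 0.1247.

d ≈ 0.125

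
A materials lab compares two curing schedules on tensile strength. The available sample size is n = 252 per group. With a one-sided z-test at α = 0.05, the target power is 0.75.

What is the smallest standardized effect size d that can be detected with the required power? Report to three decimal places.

Need Φ(δ − 1.645) = 0.75, so δ = 1.645 + 0.674 = 2.319.
δ = d·√(n/2) ⇒ d = δ/√(n/2) = 2.319/√(252/2) = 0.2066.

d ≈ 0.207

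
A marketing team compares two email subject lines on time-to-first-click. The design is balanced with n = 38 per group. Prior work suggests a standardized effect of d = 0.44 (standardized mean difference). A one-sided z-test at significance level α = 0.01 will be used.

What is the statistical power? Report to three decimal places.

Noncentrality parameter: δ = d·√(n/2) = 0.44 × √(38/2) = 1.9179
Critical value for a one-sided test at α = 0.01: z_α = 2.326.
Power = Φ(δ − 2.326) = Φ(-0.408) = 0.3415.

Power ≈ 0.341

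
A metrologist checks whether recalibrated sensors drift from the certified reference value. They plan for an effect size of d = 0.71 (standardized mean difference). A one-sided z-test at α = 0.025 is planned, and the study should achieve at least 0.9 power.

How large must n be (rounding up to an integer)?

For power 0.9 need Φ(δ − z_{0.025}) = 0.9, so δ = z_{0.025} + z_{0.10} = 1.960 + 1.282 = 3.242.
δ = d·√n ⇒ n = (δ/d)² = (3.242 / 0.71)² = 20.84.
Round up to the next whole unit.

n = 21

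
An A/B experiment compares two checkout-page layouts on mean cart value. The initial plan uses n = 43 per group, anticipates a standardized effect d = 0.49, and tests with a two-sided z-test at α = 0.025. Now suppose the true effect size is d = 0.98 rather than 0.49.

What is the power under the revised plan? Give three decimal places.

With d = 0.98: δ = d·√(n/2) = 0.98 × √(43/2) = 4.5441. Critical value z_{0.0125} = 2.241.
Revised power = Φ(δ − 2.241) + Φ(−δ − 2.241) = Φ(2.303) + Φ(-6.785) = 0.9894 + 0.0000 = 0.9894.

Power ≈ 0.989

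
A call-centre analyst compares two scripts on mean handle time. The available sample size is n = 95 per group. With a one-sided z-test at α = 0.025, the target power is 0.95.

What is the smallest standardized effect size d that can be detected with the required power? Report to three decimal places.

Need Φ(δ − 1.960) = 0.95, so δ = 1.960 + 1.645 = 3.605.
δ = d·√(n/2) ⇒ d = δ/√(n/2) = 3.605/√(95/2) = 0.5230.

d ≈ 0.523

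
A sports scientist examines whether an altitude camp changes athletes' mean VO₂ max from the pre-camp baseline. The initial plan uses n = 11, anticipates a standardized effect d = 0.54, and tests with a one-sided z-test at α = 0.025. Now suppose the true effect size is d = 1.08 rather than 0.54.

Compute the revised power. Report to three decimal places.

With d = 1.08: δ = d·√n = 1.08 × √11 = 3.5820. Critical value z_{0.025} = 1.960.
Revised power = P(Z > 1.960 − δ) = Φ(1.622) = 0.9476.

Power ≈ 0.948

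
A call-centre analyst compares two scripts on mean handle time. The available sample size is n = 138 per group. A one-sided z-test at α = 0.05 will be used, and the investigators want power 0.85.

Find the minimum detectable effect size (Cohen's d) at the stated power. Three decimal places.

d ≈ 0.323

Required noncentrality: δ = z_{0.05} + z_{0.15} = 1.645 + 1.036 = 2.681.
δ = d·√(n/2) ⇒ d = δ/√(n/2) = 2.681/√(138/2) = 0.3228.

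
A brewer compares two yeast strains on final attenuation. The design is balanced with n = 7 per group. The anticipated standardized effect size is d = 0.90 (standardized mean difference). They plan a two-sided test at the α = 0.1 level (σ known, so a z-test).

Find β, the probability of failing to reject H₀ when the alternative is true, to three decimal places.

Noncentrality parameter: δ = d·√(n/2) = 0.90 × √(7/2) = 1.6837
Critical value for a two-sided test at α = 0.1: z_{α/2} = 1.645.
Power = Φ(δ − 1.645) + Φ(−δ − 1.645) = Φ(0.039) + Φ(-3.329) = 0.5155 + 0.0004 = 0.5159.
Type II error: β = 1 − power = 1 − 0.5159 = 0.4841.

β ≈ 0.484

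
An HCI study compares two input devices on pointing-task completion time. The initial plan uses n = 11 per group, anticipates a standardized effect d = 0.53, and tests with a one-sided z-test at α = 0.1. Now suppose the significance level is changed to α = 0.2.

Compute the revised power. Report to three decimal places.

Power ≈ 0.656

δ = d·√(n/2) = 0.53 × √(11/2) = 1.2430 (unchanged). New critical value: z_{0.2} = 0.842.
Revised power = P(Z > 0.842 − δ) = Φ(0.401) = 0.6559.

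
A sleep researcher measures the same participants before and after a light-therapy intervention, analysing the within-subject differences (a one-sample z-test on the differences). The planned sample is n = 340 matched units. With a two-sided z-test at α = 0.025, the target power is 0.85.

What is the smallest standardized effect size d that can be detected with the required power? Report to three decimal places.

d ≈ 0.178

Need Φ(δ − 2.241) = 0.85, so δ = 2.241 + 1.036 = 3.278.
(The second rejection-region term Φ(−δ − z_{α/2}) is negligible and dropped.)
δ = d·√n ⇒ d = δ/√n = 3.278/√340 = 0.1778.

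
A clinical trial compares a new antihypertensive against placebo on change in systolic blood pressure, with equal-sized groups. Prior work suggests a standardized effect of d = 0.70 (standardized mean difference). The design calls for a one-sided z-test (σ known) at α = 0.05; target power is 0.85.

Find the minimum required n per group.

Set Φ(δ − 1.645) = 0.85; then δ − 1.645 = Φ⁻¹(0.85) = 1.036, giving δ = 2.681.
δ = d·√(n/2) ⇒ n = 2(δ/d)² = 2 × (2.681 / 0.70)² = 29.34.
Round up to the next whole unit.

n = 30 per group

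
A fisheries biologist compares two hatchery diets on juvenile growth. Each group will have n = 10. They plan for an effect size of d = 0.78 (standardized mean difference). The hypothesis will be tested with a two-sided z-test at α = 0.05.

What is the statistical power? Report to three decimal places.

Power ≈ 0.415

Noncentrality parameter: δ = d·√(n/2) = 0.78 × √(10/2) = 1.7441
Two-sided α = 0.05 → critical value z_{0.025} = 1.960.
Power = Φ(δ − 1.960) + Φ(−δ − 1.960) = Φ(-0.216) + Φ(-3.704) = 0.4146 + 0.0001 = 0.4147.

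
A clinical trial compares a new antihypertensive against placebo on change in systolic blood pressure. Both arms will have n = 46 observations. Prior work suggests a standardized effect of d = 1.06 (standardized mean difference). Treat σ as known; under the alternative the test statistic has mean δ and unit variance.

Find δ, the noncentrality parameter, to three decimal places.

δ = d·√(n/2) = 1.06 × √(46/2) = 5.0836

δ ≈ 5.084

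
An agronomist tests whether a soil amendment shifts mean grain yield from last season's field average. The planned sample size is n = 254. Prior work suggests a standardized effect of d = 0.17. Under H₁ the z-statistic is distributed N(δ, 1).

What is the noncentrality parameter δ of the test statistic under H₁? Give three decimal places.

The noncentrality parameter scales effect size by the design's sample-size factor: δ = d·√n = 0.17 × √254 = 2.7094

δ ≈ 2.709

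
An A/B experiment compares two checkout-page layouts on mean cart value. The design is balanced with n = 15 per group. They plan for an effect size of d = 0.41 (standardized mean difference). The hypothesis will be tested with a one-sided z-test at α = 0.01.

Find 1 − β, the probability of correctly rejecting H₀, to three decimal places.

Noncentrality parameter: δ = d·√(n/2) = 0.41 × √(15/2) = 1.1228
Critical value for a one-sided test at α = 0.01: z_α = 2.326.
Power = Φ(δ − 2.326) = Φ(-1.204) = 0.1144.

Power ≈ 0.114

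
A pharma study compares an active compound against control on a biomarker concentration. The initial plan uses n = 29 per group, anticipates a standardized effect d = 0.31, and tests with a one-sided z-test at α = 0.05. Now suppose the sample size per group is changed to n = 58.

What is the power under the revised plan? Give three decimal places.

Power ≈ 0.510

With n = 58 per group: δ = d·√(n/2) = 0.31 × √(58/2) = 1.6694. Critical value z_{0.05} = 1.645.
Revised power = P(Z > 1.645 − δ) = Φ(0.025) = 0.5098.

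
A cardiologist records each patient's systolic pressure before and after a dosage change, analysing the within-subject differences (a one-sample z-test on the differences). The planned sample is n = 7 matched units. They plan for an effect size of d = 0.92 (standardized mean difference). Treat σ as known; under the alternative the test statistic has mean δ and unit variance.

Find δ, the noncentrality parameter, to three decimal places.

δ = d·√n = 0.92 × √7 = 2.4341

δ ≈ 2.434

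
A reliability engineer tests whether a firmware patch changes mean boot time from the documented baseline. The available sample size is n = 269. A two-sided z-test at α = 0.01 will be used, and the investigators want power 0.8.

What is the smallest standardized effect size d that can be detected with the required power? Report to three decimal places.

Required noncentrality: δ = z_{0.005} + z_{0.20} = 2.576 + 0.842 = 3.417.
(Lower-tail contribution to power is negligible for δ > 0.)
δ = d·√n ⇒ d = δ/√n = 3.417/√269 = 0.2084.

d ≈ 0.208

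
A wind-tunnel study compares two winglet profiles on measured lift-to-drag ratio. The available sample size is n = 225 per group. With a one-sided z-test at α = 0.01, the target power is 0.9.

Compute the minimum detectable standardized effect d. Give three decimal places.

Need Φ(δ − 2.326) = 0.9, so δ = 2.326 + 1.282 = 3.608.
δ = d·√(n/2) ⇒ d = δ/√(n/2) = 3.608/√(225/2) = 0.3402.

d ≈ 0.340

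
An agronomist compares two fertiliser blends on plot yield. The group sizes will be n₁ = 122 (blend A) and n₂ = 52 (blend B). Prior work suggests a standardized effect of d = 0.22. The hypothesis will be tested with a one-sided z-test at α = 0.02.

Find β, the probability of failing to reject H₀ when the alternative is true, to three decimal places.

β ≈ 0.766

Noncentrality parameter: δ = d / √(1/n₁ + 1/n₂) = 0.22 / √(1/122 + 1/52) = 1.3284
One-sided α = 0.02 → critical value z_{0.02} = 2.054.
Power = Φ(δ − 2.054) = Φ(-0.725) = 0.2341.
Type II error: β = 1 − power = 1 − 0.2341 = 0.7659.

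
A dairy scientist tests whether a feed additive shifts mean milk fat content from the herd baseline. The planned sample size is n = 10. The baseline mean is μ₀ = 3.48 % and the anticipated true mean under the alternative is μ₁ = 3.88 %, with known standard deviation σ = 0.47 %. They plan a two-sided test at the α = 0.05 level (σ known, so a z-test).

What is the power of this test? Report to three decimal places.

Standardized effect: d = |μ₁ − μ₀| / σ = |3.88 − 3.48| / 0.47 = 0.8511
Noncentrality parameter: δ = d·√n = 0.8511 × √10 = 2.6913
Two-sided α = 0.05 → critical value z_{0.025} = 1.960.
Power = Φ(δ − 1.960) + Φ(−δ − 1.960) = Φ(0.731) + Φ(-4.651) = 0.7677 + 0.0000 = 0.7677.

Power ≈ 0.768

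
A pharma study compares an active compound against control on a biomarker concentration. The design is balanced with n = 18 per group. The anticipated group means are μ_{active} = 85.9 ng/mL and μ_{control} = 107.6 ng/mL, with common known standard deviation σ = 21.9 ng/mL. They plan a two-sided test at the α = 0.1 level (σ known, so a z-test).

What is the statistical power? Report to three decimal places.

Power ≈ 0.908

Standardized effect: d = |μ_{active} − μ_{control}| / σ = |85.9 − 107.6| / 21.9 = 0.9909
Noncentrality parameter: δ = d·√(n/2) = 0.9909 × √(18/2) = 2.9726
Two-sided α = 0.1 → critical value z_{0.05} = 1.645.
Power = Φ(δ − 1.645) + Φ(−δ − 1.645) = Φ(1.328) + Φ(-4.617) = 0.9079 + 0.0000 = 0.9079.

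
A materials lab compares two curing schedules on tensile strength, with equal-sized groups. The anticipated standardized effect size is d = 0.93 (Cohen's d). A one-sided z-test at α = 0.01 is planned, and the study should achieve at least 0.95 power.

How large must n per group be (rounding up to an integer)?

n = 37 per group

Set Φ(δ − 2.326) = 0.95; then δ − 2.326 = Φ⁻¹(0.95) = 1.645, giving δ = 3.971.
δ = d·√(n/2) ⇒ n = 2(δ/d)² = 2 × (3.971 / 0.93)² = 36.47.
Round up to the next whole unit.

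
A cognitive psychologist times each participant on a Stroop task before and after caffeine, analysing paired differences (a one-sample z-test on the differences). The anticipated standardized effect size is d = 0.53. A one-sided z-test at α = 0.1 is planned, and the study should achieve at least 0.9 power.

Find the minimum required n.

Set Φ(δ − 1.282) = 0.9; then δ − 1.282 = Φ⁻¹(0.9) = 1.282, giving δ = 2.563.
δ = d·√n ⇒ n = (δ/d)² = (2.563 / 0.53)² = 23.39.
Round up to the next whole unit.

n = 24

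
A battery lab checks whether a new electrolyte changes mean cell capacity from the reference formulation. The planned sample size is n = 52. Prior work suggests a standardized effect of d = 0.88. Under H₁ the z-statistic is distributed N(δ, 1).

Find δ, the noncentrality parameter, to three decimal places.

δ ≈ 6.346

δ = d·√n = 0.88 × √52 = 6.3458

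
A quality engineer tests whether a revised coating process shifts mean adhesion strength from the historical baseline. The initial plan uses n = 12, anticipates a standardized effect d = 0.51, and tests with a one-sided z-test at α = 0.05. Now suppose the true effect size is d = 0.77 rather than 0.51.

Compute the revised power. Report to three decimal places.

With d = 0.77: δ = d·√n = 0.77 × √12 = 2.6674. Critical value z_{0.05} = 1.645.
Revised power = Φ(δ − 1.645) = Φ(1.023) = 0.8467.

Power ≈ 0.847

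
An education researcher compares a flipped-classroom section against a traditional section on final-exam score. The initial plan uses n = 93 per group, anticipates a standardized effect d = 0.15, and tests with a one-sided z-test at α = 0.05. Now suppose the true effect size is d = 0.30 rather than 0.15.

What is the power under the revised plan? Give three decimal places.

Power ≈ 0.656

With d = 0.30: δ = d·√(n/2) = 0.30 × √(93/2) = 2.0457. Critical value z_{0.05} = 1.645.
Revised power = Φ(δ − 1.645) = Φ(0.401) = 0.6557.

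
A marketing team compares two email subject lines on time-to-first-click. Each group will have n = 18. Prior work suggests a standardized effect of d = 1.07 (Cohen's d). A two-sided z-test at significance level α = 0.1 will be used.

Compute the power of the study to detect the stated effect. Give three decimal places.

Power ≈ 0.941

Noncentrality parameter: δ = d·√(n/2) = 1.07 × √(18/2) = 3.2100
Critical value for a two-sided test at α = 0.1: z_{α/2} = 1.645.
Power = Φ(δ − 1.645) + Φ(−δ − 1.645) = Φ(1.565) + Φ(-4.855) = 0.9412 + 0.0000 = 0.9412.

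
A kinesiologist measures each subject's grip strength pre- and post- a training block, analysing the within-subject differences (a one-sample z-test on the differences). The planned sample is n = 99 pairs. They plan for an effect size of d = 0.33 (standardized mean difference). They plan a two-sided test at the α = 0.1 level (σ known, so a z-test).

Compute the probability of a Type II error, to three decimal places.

Noncentrality parameter: δ = d·√n = 0.33 × √99 = 3.2835
Two-sided α = 0.1 → critical value z_{0.05} = 1.645.
Power = Φ(δ − 1.645) + Φ(−δ − 1.645) = Φ(1.639) + Φ(-4.928) = 0.9494 + 0.0000 = 0.9494.
Type II error: β = 1 − power = 1 − 0.9494 = 0.0506.

β ≈ 0.051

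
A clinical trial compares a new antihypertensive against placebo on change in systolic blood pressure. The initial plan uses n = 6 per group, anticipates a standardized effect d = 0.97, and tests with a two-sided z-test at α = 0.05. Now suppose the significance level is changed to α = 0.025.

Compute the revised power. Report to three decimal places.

δ = d·√(n/2) = 0.97 × √(6/2) = 1.6801 (unchanged). New critical value: z_{0.0125} = 2.241.
Revised power = Φ(δ − 2.241) + Φ(−δ − 2.241) = Φ(-0.561) + Φ(-3.921) = 0.2873 + 0.0000 = 0.2873.

Power ≈ 0.287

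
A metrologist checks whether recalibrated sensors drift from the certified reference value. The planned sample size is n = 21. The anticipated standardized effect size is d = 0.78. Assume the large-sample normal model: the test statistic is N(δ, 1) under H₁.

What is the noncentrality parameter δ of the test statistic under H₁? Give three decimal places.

δ ≈ 3.574

The noncentrality parameter scales effect size by the design's sample-size factor: δ = d·√n = 0.78 × √21 = 3.5744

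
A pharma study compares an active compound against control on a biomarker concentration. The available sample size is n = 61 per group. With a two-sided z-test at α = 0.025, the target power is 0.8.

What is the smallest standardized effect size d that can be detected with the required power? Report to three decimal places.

d ≈ 0.558

Need Φ(δ − 2.241) = 0.8, so δ = 2.241 + 0.842 = 3.083.
(Lower-tail contribution to power is negligible for δ > 0.)
δ = d·√(n/2) ⇒ d = δ/√(n/2) = 3.083/√(61/2) = 0.5582.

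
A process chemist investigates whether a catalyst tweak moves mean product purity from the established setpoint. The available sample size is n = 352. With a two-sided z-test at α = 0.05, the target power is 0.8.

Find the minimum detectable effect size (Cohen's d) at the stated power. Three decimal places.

d ≈ 0.149

Need Φ(δ − 1.960) = 0.8, so δ = 1.960 + 0.842 = 2.802.
(The second rejection-region term Φ(−δ − z_{α/2}) is negligible and dropped.)
δ = d·√n ⇒ d = δ/√n = 2.802/√352 = 0.1493.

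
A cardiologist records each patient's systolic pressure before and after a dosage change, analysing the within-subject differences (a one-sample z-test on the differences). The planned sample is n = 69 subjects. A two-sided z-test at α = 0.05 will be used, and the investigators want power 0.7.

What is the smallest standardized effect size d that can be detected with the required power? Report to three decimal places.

Need Φ(δ − 1.960) = 0.7, so δ = 1.960 + 0.524 = 2.484.
(The second rejection-region term Φ(−δ − z_{α/2}) is negligible and dropped.)
δ = d·√n ⇒ d = δ/√n = 2.484/√69 = 0.2991.

d ≈ 0.299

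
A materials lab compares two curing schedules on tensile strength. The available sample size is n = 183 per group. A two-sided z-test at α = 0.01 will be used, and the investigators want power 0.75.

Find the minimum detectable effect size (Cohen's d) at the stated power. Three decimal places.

Required noncentrality: δ = z_{0.005} + z_{0.25} = 2.576 + 0.674 = 3.250.
(Lower-tail contribution to power is negligible for δ > 0.)
δ = d·√(n/2) ⇒ d = δ/√(n/2) = 3.250/√(183/2) = 0.3398.

d ≈ 0.340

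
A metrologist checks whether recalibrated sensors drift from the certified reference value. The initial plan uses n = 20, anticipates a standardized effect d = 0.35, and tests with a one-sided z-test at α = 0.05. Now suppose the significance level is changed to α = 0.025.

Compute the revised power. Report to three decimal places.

Power ≈ 0.347

δ = d·√n = 0.35 × √20 = 1.5652 (unchanged). New critical value: z_{0.025} = 1.960.
Revised power = P(Z > 1.960 − δ) = Φ(-0.395) = 0.3465.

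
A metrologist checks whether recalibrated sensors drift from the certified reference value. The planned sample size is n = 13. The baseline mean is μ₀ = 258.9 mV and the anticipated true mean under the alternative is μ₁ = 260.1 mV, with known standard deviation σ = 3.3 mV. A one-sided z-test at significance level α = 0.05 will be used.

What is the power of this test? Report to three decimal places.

Power ≈ 0.369

Standardized effect: d = |μ₁ − μ₀| / σ = |260.1 − 258.9| / 3.3 = 0.3636
Noncentrality parameter: δ = d·√n = 0.3636 × √13 = 1.3111
One-sided α = 0.05 → critical value z_{0.05} = 1.645.
Power = P(Z > 1.645 − δ) = Φ(-0.334) = 0.3693.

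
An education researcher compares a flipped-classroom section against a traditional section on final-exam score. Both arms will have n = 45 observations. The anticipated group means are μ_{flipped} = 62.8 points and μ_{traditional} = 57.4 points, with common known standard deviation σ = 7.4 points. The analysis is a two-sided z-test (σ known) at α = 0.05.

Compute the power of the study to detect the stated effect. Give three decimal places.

Standardized effect: d = |μ_{flipped} − μ_{traditional}| / σ = |62.8 − 57.4| / 7.4 = 0.7297
Noncentrality parameter: δ = d·√(n/2) = 0.7297 × √(45/2) = 3.4614
Critical value for a two-sided test at α = 0.05: z_{α/2} = 1.960.
Power = Φ(δ − 1.960) + Φ(−δ − 1.960) = Φ(1.501) + Φ(-5.421) = 0.9334 + 0.0000 = 0.9334.

Power ≈ 0.933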